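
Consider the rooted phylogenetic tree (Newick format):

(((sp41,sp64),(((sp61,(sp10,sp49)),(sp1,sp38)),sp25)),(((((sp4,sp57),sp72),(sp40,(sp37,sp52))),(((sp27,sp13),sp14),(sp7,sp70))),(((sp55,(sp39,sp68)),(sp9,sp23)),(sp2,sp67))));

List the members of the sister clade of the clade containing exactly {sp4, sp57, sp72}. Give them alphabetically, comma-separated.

The clade containing exactly {sp4, sp57, sp72} attaches to the tree at the node subtending (((sp4,sp57),sp72),(sp40,(sp37,sp52))).
The other lineage descending from that same node — the sister group — is (sp40,(sp37,sp52)); its 3 tips in alphabetical order are the answer.

sp37, sp40, sp52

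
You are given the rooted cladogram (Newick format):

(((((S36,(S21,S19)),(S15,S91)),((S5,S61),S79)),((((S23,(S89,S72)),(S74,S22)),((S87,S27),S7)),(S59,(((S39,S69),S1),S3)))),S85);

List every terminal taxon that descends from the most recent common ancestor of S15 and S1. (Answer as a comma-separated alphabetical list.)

Tracing S15: it sits inside (S15,S91).
Tracing S1: it sits inside ((S39,S69),S1).
The smallest clade enclosing both is ((((S36,(S21,S19)),(S15,S91)),((S5,S61),S79)),((((S23,(S89,S72)),(S74,S22)),((S87,S27),S7)),(S59,(((S39,S69),S1),S3)))); the answer is its 21 terminal taxa in alphabetical order.

S1, S15, S19, S21, S22, S23, S27, S3, S36, S39, S5, S59, S61, S69, S7, S72, S74, S79, S87, S89, S91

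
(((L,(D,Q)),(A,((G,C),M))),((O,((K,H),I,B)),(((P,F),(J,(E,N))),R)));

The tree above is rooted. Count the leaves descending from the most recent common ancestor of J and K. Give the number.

The MRCA of J and K is the node subtending ((O,((K,H),I,B)),(((P,F),(J,(E,N))),R)).
That clade contains 11 terminal taxa: B, E, F, H, I, J, K, N, O, P, R.

11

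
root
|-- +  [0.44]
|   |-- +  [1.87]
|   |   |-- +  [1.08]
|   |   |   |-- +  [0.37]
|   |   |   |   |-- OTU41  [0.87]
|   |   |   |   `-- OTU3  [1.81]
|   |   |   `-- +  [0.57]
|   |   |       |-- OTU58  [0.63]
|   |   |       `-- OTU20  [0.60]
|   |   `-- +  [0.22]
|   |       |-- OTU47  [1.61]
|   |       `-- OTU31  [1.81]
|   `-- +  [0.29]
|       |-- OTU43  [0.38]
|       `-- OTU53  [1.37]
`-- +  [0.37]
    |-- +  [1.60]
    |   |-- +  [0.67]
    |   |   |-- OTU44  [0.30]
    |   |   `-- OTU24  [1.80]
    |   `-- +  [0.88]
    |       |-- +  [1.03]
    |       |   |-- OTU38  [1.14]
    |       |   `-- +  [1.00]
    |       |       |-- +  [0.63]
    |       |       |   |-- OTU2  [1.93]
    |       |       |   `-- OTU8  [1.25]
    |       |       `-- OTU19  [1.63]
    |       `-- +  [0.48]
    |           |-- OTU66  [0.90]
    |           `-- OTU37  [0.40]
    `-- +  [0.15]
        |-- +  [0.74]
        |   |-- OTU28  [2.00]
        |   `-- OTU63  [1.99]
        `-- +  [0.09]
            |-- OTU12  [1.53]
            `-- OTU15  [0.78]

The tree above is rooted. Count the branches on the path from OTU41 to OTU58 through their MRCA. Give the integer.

4

The MRCA of OTU41 and OTU58 is the node subtending ((OTU41,OTU3),(OTU58,OTU20)).
From OTU41 up to that node: 2 branches. From OTU58 up to the same node: 2 branches. Total: 2 + 2 = 4.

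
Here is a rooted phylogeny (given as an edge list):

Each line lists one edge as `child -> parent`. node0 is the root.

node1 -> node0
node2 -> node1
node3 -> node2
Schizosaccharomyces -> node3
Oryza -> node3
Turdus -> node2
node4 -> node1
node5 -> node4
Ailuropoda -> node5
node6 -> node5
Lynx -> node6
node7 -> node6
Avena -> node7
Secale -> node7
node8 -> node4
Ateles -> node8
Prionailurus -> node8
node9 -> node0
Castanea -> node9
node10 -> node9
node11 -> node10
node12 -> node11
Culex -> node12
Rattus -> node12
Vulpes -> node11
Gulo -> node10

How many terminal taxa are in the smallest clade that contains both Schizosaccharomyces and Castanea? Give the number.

The MRCA of Schizosaccharomyces and Castanea is the root, so the clade is the entire tree.
That clade contains 14 terminal taxa: Ailuropoda, Ateles, Avena, Castanea, Culex, Gulo, Lynx, Oryza, Prionailurus, Rattus, Schizosaccharomyces, Secale, Turdus, Vulpes.

14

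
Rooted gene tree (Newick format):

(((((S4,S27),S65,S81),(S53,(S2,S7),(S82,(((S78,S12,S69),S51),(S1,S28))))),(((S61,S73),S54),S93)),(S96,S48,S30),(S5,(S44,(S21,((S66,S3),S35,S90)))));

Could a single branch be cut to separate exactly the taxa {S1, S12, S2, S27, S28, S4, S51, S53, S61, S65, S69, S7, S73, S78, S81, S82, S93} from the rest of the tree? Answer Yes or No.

The MRCA of the listed taxa subtends ((((S4,S27),S65,S81),(S53,(S2,S7),(S82,(((S78,S12,S69),S51),(S1,S28))))),(((S61,S73),S54),S93)).
That clade also contains S54, which is not in the proposed group, so the group is not monophyletic.

No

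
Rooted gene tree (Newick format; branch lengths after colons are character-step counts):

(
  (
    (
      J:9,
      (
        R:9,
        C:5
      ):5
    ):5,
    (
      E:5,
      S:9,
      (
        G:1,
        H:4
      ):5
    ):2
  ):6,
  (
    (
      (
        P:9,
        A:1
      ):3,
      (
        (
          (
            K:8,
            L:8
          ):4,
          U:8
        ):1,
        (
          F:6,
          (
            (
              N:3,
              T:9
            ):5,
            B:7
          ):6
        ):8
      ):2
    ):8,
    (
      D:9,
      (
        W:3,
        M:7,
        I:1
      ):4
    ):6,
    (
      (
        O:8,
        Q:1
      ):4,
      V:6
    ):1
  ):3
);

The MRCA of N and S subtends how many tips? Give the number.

23

The MRCA of N and S is the root, so the clade is the entire tree.
That clade contains 23 terminal taxa: A, B, C, D, E, F, G, H, I, J, K, L, M, N, O, P, Q, R, S, T, U, V, W.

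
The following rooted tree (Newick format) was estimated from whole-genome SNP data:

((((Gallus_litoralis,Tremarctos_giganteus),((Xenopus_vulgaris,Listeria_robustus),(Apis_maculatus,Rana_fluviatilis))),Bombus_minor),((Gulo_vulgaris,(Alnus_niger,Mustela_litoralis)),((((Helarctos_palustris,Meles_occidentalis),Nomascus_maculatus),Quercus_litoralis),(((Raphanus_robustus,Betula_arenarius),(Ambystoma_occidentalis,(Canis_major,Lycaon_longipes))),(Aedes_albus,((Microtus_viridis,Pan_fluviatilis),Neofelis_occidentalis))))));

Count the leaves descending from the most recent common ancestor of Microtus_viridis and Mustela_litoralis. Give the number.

16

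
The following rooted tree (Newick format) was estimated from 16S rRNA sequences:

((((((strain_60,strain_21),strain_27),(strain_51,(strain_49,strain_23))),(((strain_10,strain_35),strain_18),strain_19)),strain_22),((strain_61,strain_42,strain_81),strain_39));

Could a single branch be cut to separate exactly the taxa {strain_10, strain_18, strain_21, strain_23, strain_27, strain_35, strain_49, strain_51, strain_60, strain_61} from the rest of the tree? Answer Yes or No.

No

The MRCA of the listed taxa is the root, so the smallest clade containing them is the whole tree.
That clade also contains strain_19, strain_22, strain_39, strain_42, strain_81, which are not in the proposed group, so the group is not monophyletic.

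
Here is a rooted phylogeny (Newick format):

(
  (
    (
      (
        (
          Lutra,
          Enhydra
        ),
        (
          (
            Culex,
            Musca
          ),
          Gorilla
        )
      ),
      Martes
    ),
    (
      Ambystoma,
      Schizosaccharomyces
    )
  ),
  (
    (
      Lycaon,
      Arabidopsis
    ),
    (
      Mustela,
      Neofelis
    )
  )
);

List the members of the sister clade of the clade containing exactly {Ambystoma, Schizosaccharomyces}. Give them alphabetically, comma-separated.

The clade containing exactly {Ambystoma, Schizosaccharomyces} attaches to the tree at the node subtending ((((Lutra,Enhydra),((Culex,Musca),Gorilla)),Martes),(Ambystoma,Schizosaccharomyces)).
The other lineage descending from that same node — the sister group — is (((Lutra,Enhydra),((Culex,Musca),Gorilla)),Martes); its 6 tips in alphabetical order are the answer.

Culex, Enhydra, Gorilla, Lutra, Martes, Musca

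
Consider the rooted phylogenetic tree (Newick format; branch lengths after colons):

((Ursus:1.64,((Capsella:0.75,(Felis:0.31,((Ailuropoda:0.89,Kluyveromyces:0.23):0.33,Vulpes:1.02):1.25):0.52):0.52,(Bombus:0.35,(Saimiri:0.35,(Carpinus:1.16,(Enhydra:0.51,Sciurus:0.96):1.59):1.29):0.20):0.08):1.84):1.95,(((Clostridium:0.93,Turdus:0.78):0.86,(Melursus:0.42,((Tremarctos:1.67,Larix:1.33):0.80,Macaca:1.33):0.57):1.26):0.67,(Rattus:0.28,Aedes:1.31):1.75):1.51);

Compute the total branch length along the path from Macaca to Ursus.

The path runs Macaca → … → MRCA → … → Ursus; the MRCA is the root of the tree.
Branch lengths along that path: 1.33 + 0.57 + 1.26 + 0.67 + 1.51 + 1.95 + 1.64 = 8.93.

8.93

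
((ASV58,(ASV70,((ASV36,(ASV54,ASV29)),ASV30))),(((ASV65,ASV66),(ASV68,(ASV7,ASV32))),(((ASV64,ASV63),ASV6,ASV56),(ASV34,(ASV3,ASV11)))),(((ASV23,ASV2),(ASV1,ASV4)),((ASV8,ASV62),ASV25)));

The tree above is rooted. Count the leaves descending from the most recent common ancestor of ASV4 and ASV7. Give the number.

The MRCA of ASV4 and ASV7 is the root, so the clade is the entire tree.
That clade contains 25 terminal taxa: ASV1, ASV11, ASV2, ASV23, ASV25, ASV29, ASV3, ASV30, ASV32, ASV34, ASV36, ASV4, ASV54, ASV56, ASV58, ASV6, ASV62, ASV63, ASV64, ASV65, ASV66, ASV68, ASV7, ASV70, ASV8.

25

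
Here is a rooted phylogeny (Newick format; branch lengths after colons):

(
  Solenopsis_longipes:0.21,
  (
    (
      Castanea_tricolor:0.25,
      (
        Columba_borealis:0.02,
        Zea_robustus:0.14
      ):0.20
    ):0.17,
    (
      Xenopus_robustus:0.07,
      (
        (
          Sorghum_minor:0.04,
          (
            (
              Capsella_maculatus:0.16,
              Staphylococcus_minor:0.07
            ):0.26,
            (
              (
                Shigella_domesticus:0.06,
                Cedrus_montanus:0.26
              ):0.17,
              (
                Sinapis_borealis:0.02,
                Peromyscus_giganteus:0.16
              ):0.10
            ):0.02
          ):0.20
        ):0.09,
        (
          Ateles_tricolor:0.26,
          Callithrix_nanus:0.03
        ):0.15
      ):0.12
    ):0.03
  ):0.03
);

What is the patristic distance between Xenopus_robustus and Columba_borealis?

0.49

The path runs Xenopus_robustus → … → MRCA → … → Columba_borealis; the MRCA is the node subtending ((Castanea_tricolor,(Columba_borealis,Zea_robustus)),(Xenopus_robustus,((Sorghum_minor,((Capsella_maculatus,Staphylococcus_minor),((Shigella_domesticus,Cedrus_montanus),(Sinapis_borealis,Peromyscus_giganteus)))),(Ateles_tricolor,Callithrix_nanus)))).
Branch lengths along that path: 0.07 + 0.03 + 0.17 + 0.20 + 0.02 = 0.49.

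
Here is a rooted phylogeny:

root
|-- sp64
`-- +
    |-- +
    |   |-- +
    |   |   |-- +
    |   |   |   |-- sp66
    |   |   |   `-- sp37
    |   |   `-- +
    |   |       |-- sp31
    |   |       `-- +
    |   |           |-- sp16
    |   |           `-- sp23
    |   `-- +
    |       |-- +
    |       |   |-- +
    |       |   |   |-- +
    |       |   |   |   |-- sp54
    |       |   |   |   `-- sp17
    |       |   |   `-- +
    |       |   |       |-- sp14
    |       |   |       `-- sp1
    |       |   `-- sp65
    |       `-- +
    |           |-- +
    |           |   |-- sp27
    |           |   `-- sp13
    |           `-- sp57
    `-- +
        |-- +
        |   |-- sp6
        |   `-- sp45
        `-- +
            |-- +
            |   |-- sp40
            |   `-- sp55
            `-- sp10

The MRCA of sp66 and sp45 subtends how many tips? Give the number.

The MRCA of sp66 and sp45 is the node subtending ((((sp66,sp37),(sp31,(sp16,sp23))),((((sp54,sp17),(sp14,sp1)),sp65),((sp27,sp13),sp57))),((sp6,sp45),((sp40,sp55),sp10))).
That clade contains 18 terminal taxa: sp1, sp10, sp13, sp14, sp16, sp17, sp23, sp27, sp31, sp37, sp40, sp45, sp54, sp55, sp57, sp6, sp65, sp66.

18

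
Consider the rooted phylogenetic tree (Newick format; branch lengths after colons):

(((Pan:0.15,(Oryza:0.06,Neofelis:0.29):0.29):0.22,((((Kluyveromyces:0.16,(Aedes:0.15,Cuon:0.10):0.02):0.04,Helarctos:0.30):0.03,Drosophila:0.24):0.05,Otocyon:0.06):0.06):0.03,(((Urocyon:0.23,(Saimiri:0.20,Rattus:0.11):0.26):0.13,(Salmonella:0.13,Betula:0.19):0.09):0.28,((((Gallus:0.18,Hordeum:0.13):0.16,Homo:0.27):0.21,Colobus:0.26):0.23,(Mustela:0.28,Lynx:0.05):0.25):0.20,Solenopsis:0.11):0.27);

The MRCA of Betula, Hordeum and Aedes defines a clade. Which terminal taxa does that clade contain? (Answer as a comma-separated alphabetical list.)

Tracing Betula: it sits inside (Salmonella,Betula).
Tracing Hordeum: it sits inside (Gallus,Hordeum).
Tracing Aedes: it sits inside (Aedes,Cuon).
The smallest clade enclosing all 3 is the whole tree (their MRCA is the root), so the answer is all 21 tips in alphabetical order.

Aedes, Betula, Colobus, Cuon, Drosophila, Gallus, Helarctos, Homo, Hordeum, Kluyveromyces, Lynx, Mustela, Neofelis, Oryza, Otocyon, Pan, Rattus, Saimiri, Salmonella, Solenopsis, Urocyon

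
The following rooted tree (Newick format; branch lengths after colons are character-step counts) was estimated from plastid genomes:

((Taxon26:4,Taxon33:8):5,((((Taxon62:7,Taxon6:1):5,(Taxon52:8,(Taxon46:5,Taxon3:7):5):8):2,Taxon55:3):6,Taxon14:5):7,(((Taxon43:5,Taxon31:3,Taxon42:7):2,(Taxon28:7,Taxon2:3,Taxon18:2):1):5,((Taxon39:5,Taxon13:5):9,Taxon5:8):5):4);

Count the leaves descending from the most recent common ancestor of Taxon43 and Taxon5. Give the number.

9

The MRCA of Taxon43 and Taxon5 is the node subtending (((Taxon43,Taxon31,Taxon42),(Taxon28,Taxon2,Taxon18)),((Taxon39,Taxon13),Taxon5)).
That clade contains 9 terminal taxa: Taxon13, Taxon18, Taxon2, Taxon28, Taxon31, Taxon39, Taxon42, Taxon43, Taxon5.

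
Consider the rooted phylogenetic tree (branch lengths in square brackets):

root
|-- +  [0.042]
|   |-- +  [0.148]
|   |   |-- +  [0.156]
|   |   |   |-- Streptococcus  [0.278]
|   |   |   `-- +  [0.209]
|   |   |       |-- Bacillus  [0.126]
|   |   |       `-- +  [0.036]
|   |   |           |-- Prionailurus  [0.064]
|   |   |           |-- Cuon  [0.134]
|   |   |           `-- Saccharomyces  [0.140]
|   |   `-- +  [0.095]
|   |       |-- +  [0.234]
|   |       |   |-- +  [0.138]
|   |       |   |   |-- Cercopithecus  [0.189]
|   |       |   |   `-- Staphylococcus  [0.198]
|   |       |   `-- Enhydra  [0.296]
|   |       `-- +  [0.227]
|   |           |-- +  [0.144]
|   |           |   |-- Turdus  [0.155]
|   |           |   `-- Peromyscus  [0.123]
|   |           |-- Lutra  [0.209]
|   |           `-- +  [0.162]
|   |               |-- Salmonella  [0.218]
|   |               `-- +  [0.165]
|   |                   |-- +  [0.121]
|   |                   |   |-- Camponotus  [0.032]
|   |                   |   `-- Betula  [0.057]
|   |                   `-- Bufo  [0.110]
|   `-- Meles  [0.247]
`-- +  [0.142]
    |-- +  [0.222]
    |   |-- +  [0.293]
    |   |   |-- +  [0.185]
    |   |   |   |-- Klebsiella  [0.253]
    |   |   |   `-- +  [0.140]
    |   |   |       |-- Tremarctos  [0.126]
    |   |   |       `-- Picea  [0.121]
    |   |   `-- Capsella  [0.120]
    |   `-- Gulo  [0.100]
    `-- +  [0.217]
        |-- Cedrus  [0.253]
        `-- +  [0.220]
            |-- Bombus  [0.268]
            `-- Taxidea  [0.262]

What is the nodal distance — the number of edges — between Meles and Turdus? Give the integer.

6

The MRCA of Meles and Turdus is the node subtending (((Streptococcus,(Bacillus,(Prionailurus,Cuon,Saccharomyces))),(((Cercopithecus,Staphylococcus),Enhydra),((Turdus,Peromyscus),Lutra,(Salmonella,((Camponotus,Betula),Bufo))))),Meles).
From Meles up to that node: 1 branch. From Turdus up to the same node: 5 branches. Total: 1 + 5 = 6.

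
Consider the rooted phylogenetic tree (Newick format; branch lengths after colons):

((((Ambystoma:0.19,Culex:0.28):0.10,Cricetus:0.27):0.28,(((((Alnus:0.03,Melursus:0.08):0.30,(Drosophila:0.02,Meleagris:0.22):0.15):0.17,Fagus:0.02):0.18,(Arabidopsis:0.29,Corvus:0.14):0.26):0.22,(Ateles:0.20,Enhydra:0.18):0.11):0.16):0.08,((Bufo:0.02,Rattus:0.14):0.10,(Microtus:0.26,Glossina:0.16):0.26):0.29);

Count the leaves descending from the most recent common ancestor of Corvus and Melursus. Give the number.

The MRCA of Corvus and Melursus is the node subtending ((((Alnus,Melursus),(Drosophila,Meleagris)),Fagus),(Arabidopsis,Corvus)).
That clade contains 7 terminal taxa: Alnus, Arabidopsis, Corvus, Drosophila, Fagus, Meleagris, Melursus.

7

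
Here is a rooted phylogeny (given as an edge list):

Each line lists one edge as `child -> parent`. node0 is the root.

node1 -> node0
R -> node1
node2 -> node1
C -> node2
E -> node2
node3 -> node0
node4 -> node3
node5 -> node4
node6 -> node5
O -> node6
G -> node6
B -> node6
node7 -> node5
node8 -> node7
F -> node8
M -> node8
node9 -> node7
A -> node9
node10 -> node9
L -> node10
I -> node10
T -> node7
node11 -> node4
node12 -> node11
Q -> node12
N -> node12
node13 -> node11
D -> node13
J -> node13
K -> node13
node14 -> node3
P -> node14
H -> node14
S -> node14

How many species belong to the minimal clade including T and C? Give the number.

The MRCA of T and C is the root, so the clade is the entire tree.
That clade contains 20 terminal taxa: A, B, C, D, E, F, G, H, I, J, K, L, M, N, O, P, Q, R, S, T.

20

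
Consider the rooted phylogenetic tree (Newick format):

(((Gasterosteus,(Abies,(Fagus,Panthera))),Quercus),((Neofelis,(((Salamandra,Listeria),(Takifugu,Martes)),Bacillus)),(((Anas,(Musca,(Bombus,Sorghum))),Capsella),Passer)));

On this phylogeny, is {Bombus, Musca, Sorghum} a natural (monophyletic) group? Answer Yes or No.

The most recent common ancestor of these taxa subtends (Musca,(Bombus,Sorghum)).
That clade has exactly 3 tips — every listed taxon and nothing else — so the group is monophyletic.

Yes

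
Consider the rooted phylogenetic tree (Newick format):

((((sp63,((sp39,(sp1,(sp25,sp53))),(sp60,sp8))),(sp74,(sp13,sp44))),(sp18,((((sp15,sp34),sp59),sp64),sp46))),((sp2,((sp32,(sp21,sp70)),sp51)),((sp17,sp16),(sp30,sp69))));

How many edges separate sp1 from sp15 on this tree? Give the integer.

12

The MRCA of sp1 and sp15 is the node subtending (((sp63,((sp39,(sp1,(sp25,sp53))),(sp60,sp8))),(sp74,(sp13,sp44))),(sp18,((((sp15,sp34),sp59),sp64),sp46))).
From sp1 up to that node: 6 branches. From sp15 up to the same node: 6 branches. Total: 6 + 6 = 12.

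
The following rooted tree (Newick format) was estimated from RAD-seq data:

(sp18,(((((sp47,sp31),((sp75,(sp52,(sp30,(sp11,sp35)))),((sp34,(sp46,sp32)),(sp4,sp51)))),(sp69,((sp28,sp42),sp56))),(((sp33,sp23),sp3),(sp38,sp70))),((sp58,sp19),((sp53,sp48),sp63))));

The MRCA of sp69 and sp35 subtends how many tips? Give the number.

16

The MRCA of sp69 and sp35 is the node subtending (((sp47,sp31),((sp75,(sp52,(sp30,(sp11,sp35)))),((sp34,(sp46,sp32)),(sp4,sp51)))),(sp69,((sp28,sp42),sp56))).
That clade contains 16 terminal taxa: sp11, sp28, sp30, sp31, sp32, sp34, sp35, sp4, sp42, sp46, sp47, sp51, sp52, sp56, sp69, sp75.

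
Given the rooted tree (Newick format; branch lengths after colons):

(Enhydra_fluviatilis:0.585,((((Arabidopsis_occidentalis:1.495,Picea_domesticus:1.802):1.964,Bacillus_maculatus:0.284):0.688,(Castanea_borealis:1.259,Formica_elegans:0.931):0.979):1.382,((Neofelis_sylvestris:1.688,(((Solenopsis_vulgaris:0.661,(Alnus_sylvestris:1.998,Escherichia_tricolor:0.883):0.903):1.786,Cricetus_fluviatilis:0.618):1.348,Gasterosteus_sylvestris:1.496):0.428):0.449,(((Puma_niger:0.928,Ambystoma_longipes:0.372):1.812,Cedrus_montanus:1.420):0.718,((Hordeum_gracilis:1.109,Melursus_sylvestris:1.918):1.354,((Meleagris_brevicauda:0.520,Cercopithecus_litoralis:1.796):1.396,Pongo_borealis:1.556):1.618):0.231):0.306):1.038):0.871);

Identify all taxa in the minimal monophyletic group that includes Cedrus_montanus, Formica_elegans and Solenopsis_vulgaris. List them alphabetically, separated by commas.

Tracing Cedrus_montanus: it sits inside ((Puma_niger,Ambystoma_longipes),Cedrus_montanus).
Tracing Formica_elegans: it sits inside (Castanea_borealis,Formica_elegans).
Tracing Solenopsis_vulgaris: it sits inside (Solenopsis_vulgaris,(Alnus_sylvestris,Escherichia_tricolor)).
The smallest clade enclosing all 3 is ((((Arabidopsis_occidentalis,Picea_domesticus),Bacillus_maculatus),(Castanea_borealis,Formica_elegans)),((Neofelis_sylvestris,(((Solenopsis_vulgaris,(Alnus_sylvestris,Escherichia_tricolor)),Cricetus_fluviatilis),Gasterosteus_sylvestris)),(((Puma_niger,Ambystoma_longipes),Cedrus_montanus),((Hordeum_gracilis,Melursus_sylvestris),((Meleagris_brevicauda,Cercopithecus_litoralis),Pongo_borealis))))); the answer is its 19 terminal taxa in alphabetical order.

Alnus_sylvestris, Ambystoma_longipes, Arabidopsis_occidentalis, Bacillus_maculatus, Castanea_borealis, Cedrus_montanus, Cercopithecus_litoralis, Cricetus_fluviatilis, Escherichia_tricolor, Formica_elegans, Gasterosteus_sylvestris, Hordeum_gracilis, Meleagris_brevicauda, Melursus_sylvestris, Neofelis_sylvestris, Picea_domesticus, Pongo_borealis, Puma_niger, Solenopsis_vulgaris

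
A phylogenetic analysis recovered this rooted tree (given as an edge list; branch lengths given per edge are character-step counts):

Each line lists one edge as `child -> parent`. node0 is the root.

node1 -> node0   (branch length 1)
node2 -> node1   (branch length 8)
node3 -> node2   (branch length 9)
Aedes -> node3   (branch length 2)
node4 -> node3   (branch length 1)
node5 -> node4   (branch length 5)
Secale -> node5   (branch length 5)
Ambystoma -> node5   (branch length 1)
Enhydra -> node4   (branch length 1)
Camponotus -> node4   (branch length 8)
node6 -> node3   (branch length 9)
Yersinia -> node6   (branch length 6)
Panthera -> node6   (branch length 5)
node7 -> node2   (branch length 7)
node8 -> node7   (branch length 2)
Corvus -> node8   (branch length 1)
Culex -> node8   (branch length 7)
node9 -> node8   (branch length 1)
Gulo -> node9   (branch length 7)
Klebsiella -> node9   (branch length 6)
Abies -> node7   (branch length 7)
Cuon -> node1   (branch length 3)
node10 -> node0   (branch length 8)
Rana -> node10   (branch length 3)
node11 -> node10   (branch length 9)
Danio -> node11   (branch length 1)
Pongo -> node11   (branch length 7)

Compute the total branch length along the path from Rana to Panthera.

The path runs Rana → … → MRCA → … → Panthera; the MRCA is the root of the tree.
Branch lengths along that path: 3 + 8 + 1 + 8 + 9 + 9 + 5 = 43.

43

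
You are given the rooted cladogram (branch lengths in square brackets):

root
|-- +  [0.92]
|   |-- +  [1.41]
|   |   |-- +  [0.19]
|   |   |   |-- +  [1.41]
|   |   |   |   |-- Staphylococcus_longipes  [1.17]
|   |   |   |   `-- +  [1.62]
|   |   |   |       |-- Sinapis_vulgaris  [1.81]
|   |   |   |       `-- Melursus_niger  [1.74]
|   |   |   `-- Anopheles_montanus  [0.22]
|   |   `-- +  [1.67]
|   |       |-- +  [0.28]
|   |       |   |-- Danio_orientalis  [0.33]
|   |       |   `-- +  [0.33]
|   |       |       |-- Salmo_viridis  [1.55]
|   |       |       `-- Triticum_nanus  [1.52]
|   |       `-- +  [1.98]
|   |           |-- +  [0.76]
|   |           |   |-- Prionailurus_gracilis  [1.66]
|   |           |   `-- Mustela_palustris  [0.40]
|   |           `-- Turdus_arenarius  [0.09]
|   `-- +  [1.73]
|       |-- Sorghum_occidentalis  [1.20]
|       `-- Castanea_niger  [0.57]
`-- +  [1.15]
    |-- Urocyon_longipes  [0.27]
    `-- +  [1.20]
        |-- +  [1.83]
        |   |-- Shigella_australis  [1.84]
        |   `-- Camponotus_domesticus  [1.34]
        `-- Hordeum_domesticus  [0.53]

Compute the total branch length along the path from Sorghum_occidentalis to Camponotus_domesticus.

9.37

The path runs Sorghum_occidentalis → … → MRCA → … → Camponotus_domesticus; the MRCA is the root of the tree.
Branch lengths along that path: 1.20 + 1.73 + 0.92 + 1.15 + 1.20 + 1.83 + 1.34 = 9.37.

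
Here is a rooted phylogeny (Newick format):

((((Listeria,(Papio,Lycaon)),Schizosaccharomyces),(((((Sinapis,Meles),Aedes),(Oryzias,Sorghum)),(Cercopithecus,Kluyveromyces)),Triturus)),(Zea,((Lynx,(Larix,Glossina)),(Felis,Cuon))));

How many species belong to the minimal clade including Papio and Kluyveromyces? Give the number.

The MRCA of Papio and Kluyveromyces is the node subtending (((Listeria,(Papio,Lycaon)),Schizosaccharomyces),(((((Sinapis,Meles),Aedes),(Oryzias,Sorghum)),(Cercopithecus,Kluyveromyces)),Triturus)).
That clade contains 12 terminal taxa: Aedes, Cercopithecus, Kluyveromyces, Listeria, Lycaon, Meles, Oryzias, Papio, Schizosaccharomyces, Sinapis, Sorghum, Triturus.

12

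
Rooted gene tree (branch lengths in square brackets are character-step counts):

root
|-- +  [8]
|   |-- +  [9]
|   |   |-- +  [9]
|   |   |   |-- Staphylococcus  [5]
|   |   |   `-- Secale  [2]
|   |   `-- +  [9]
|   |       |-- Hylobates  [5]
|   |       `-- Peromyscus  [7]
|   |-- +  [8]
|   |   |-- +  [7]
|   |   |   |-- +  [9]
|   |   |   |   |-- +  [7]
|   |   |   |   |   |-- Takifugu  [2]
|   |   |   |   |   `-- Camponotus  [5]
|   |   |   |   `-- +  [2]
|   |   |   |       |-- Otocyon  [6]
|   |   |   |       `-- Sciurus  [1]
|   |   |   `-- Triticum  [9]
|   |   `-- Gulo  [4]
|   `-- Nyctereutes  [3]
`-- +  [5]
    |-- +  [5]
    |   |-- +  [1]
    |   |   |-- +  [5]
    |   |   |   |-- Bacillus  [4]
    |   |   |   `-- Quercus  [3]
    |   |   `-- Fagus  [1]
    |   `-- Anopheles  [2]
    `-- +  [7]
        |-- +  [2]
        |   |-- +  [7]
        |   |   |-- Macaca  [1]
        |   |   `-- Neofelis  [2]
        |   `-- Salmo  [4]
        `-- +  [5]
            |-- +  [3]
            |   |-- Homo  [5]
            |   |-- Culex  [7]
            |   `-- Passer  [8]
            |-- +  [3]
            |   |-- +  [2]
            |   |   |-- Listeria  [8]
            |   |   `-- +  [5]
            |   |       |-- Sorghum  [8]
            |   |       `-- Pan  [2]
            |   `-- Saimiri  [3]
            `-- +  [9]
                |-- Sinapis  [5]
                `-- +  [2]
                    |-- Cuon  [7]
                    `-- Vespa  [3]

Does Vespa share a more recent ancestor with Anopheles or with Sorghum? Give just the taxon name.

The MRCA of Vespa and Sorghum subtends ((Homo,Culex,Passer),((Listeria,(Sorghum,Pan)),Saimiri),(Sinapis,(Cuon,Vespa))) (10 taxa).
The MRCA of Vespa and Anopheles subtends ((((Bacillus,Quercus),Fagus),Anopheles),(((Macaca,Neofelis),Salmo),((Homo,Culex,Passer),((Listeria,(Sorghum,Pan)),Saimiri),(Sinapis,(Cuon,Vespa))))) (17 taxa).
The first is nested inside the second, so Vespa shares a more recent common ancestor with Sorghum.

Sorghum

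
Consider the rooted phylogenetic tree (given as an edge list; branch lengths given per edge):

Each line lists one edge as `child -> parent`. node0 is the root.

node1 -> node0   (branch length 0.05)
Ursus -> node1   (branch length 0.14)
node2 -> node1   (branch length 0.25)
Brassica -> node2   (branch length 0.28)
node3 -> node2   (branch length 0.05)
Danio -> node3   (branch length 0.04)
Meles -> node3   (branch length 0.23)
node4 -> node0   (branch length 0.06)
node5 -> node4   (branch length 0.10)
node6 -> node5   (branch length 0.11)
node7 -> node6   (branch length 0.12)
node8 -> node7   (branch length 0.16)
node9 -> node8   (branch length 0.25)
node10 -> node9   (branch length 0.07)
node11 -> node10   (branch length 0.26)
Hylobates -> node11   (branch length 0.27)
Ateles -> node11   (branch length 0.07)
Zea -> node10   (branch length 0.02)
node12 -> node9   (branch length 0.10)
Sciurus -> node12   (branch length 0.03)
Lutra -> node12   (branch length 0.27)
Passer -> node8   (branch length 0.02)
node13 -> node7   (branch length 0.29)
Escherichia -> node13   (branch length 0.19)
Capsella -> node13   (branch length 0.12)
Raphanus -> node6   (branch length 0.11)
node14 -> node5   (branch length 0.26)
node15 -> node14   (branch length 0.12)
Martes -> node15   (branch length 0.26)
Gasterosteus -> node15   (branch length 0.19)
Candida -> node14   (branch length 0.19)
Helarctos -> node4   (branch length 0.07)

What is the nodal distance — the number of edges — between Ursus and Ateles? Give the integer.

11

The MRCA of Ursus and Ateles is the root of the tree.
From Ursus up to that node: 2 branches. From Ateles up to the same node: 9 branches. Total: 2 + 9 = 11.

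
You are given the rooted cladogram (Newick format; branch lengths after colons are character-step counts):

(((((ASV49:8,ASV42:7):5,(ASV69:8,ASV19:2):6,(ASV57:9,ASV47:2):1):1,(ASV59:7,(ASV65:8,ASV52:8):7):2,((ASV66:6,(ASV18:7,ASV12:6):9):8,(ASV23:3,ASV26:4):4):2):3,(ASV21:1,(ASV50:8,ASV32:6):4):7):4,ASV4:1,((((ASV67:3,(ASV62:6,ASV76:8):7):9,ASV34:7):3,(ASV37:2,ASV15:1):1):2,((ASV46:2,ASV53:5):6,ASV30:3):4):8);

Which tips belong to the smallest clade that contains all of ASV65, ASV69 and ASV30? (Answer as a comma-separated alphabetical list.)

ASV12, ASV15, ASV18, ASV19, ASV21, ASV23, ASV26, ASV30, ASV32, ASV34, ASV37, ASV4, ASV42, ASV46, ASV47, ASV49, ASV50, ASV52, ASV53, ASV57, ASV59, ASV62, ASV65, ASV66, ASV67, ASV69, ASV76

Tracing ASV65: it sits inside (ASV65,ASV52).
Tracing ASV69: it sits inside (ASV69,ASV19).
Tracing ASV30: it sits inside ((ASV46,ASV53),ASV30).
The smallest clade enclosing all 3 is the whole tree (their MRCA is the root), so the answer is all 27 tips in alphabetical order.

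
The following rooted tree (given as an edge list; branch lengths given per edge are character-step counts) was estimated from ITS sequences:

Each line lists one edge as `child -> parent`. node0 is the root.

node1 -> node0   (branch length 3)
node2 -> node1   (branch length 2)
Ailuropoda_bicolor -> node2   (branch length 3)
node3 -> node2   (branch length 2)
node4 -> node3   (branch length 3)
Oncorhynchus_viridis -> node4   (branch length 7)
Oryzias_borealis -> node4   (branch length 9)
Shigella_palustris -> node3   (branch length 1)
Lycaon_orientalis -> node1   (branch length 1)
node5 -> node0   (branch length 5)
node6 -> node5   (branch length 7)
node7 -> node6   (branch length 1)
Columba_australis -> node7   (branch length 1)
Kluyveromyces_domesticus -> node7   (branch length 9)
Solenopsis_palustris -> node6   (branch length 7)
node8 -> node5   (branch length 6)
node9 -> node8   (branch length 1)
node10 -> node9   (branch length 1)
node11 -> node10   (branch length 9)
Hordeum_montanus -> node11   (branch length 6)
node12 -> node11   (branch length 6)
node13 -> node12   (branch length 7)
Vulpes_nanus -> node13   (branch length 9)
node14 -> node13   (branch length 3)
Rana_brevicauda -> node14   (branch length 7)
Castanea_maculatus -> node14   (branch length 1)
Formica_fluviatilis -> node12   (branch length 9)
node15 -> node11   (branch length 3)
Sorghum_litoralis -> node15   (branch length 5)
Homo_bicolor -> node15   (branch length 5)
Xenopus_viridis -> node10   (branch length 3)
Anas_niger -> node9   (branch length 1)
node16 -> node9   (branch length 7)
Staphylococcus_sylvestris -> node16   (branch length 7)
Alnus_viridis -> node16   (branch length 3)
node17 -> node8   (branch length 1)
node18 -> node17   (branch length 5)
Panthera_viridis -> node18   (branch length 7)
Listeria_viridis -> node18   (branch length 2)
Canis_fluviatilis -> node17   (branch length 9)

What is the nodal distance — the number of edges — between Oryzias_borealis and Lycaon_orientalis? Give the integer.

5

The MRCA of Oryzias_borealis and Lycaon_orientalis is the node subtending ((Ailuropoda_bicolor,((Oncorhynchus_viridis,Oryzias_borealis),Shigella_palustris)),Lycaon_orientalis).
From Oryzias_borealis up to that node: 4 branches. From Lycaon_orientalis up to the same node: 1 branch. Total: 4 + 1 = 5.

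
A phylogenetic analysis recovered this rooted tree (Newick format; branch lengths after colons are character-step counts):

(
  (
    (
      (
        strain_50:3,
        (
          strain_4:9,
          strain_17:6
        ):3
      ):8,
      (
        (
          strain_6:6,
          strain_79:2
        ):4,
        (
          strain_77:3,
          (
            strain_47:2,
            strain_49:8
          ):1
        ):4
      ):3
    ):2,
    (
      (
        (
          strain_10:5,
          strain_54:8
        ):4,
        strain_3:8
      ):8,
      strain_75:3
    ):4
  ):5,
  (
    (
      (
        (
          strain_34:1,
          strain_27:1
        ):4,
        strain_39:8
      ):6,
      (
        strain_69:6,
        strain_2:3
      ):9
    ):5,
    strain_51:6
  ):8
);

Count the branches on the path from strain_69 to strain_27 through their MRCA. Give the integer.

5

The MRCA of strain_69 and strain_27 is the node subtending (((strain_34,strain_27),strain_39),(strain_69,strain_2)).
From strain_69 up to that node: 2 branches. From strain_27 up to the same node: 3 branches. Total: 2 + 3 = 5.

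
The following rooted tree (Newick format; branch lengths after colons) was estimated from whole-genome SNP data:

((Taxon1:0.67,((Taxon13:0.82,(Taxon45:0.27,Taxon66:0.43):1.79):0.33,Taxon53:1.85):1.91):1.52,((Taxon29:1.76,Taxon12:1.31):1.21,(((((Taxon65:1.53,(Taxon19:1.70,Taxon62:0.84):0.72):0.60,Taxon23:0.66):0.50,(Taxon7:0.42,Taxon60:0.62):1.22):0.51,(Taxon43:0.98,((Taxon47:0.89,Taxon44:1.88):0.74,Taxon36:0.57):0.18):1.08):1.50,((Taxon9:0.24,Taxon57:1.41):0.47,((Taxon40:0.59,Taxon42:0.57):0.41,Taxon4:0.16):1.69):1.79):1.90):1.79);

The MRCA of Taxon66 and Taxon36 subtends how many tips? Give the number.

22

The MRCA of Taxon66 and Taxon36 is the root, so the clade is the entire tree.
That clade contains 22 terminal taxa: Taxon1, Taxon12, Taxon13, Taxon19, Taxon23, Taxon29, Taxon36, Taxon4, Taxon40, Taxon42, Taxon43, Taxon44, Taxon45, Taxon47, Taxon53, Taxon57, Taxon60, Taxon62, Taxon65, Taxon66, Taxon7, Taxon9.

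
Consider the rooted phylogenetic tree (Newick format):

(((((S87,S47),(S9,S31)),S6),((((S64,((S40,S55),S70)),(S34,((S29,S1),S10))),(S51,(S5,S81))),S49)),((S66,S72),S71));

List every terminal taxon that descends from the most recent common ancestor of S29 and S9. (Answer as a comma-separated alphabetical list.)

Tracing S29: it sits inside (S29,S1).
Tracing S9: it sits inside (S9,S31).
The smallest clade enclosing both is ((((S87,S47),(S9,S31)),S6),((((S64,((S40,S55),S70)),(S34,((S29,S1),S10))),(S51,(S5,S81))),S49)); the answer is its 17 terminal taxa in alphabetical order.

S1, S10, S29, S31, S34, S40, S47, S49, S5, S51, S55, S6, S64, S70, S81, S87, S9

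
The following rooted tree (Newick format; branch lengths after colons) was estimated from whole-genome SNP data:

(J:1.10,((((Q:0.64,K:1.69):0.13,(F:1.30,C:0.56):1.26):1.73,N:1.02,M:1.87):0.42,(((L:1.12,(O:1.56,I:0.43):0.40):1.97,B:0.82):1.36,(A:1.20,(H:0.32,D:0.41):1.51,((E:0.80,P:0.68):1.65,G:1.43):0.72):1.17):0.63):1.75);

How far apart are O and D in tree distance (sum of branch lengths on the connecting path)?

8.38

The path runs O → … → MRCA → … → D; the MRCA is the node subtending (((L,(O,I)),B),(A,(H,D),((E,P),G))).
Branch lengths along that path: 1.56 + 0.40 + 1.97 + 1.36 + 1.17 + 1.51 + 0.41 = 8.38.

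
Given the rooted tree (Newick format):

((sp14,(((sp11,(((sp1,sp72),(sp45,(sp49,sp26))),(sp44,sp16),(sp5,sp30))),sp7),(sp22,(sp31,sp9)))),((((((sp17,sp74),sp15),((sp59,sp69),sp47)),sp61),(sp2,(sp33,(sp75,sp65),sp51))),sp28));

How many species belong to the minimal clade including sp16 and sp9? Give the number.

14

The MRCA of sp16 and sp9 is the node subtending (((sp11,(((sp1,sp72),(sp45,(sp49,sp26))),(sp44,sp16),(sp5,sp30))),sp7),(sp22,(sp31,sp9))).
That clade contains 14 terminal taxa: sp1, sp11, sp16, sp22, sp26, sp30, sp31, sp44, sp45, sp49, sp5, sp7, sp72, sp9.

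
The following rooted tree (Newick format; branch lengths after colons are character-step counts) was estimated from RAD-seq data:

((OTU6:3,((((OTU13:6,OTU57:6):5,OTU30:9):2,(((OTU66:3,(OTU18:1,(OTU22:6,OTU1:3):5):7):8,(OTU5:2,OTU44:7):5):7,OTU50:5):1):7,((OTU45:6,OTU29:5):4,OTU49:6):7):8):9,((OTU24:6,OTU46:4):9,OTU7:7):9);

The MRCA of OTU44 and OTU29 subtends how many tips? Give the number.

13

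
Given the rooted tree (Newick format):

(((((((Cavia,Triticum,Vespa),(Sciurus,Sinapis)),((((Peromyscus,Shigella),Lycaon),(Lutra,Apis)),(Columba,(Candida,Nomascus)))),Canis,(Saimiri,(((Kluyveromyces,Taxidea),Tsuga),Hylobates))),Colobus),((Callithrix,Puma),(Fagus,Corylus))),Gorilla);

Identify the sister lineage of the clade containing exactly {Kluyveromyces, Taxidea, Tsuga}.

Hylobates

The clade containing exactly {Kluyveromyces, Taxidea, Tsuga} attaches to the tree at the node subtending (((Kluyveromyces,Taxidea),Tsuga),Hylobates).
The other lineage descending from that same node — the sister group — is the single tip Hylobates.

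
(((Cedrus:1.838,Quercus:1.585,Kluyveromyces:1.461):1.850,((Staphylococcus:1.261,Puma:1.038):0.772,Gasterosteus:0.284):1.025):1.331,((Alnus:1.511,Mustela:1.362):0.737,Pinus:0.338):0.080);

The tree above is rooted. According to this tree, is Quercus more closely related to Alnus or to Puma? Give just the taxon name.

Puma

The MRCA of Quercus and Puma subtends ((Cedrus,Quercus,Kluyveromyces),((Staphylococcus,Puma),Gasterosteus)) (6 taxa).
The MRCA of Quercus and Alnus is the root, subtending the entire tree (9 taxa).
The first is nested inside the second, so Quercus shares a more recent common ancestor with Puma.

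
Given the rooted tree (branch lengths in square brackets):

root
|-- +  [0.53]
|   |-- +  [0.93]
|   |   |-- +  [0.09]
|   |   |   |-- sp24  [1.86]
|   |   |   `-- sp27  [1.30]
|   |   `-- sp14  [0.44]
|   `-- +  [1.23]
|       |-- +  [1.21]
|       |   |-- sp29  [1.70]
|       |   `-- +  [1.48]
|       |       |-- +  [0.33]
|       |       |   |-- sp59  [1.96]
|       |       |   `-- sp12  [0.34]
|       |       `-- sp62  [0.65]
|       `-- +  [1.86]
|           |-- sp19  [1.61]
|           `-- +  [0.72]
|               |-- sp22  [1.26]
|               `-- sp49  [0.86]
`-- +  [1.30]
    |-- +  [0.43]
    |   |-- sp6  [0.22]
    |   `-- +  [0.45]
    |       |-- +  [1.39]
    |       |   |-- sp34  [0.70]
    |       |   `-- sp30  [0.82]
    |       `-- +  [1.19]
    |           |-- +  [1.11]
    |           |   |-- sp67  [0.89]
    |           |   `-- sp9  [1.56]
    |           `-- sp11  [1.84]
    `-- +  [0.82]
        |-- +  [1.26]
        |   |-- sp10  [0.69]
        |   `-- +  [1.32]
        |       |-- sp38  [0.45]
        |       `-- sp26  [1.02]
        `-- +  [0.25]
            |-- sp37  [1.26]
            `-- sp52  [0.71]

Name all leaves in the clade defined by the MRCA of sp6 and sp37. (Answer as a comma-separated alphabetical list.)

Tracing sp6: it sits inside (sp6,((sp34,sp30),((sp67,sp9),sp11))).
Tracing sp37: it sits inside (sp37,sp52).
The smallest clade enclosing both is ((sp6,((sp34,sp30),((sp67,sp9),sp11))),((sp10,(sp38,sp26)),(sp37,sp52))); the answer is its 11 terminal taxa in alphabetical order.

sp10, sp11, sp26, sp30, sp34, sp37, sp38, sp52, sp6, sp67, sp9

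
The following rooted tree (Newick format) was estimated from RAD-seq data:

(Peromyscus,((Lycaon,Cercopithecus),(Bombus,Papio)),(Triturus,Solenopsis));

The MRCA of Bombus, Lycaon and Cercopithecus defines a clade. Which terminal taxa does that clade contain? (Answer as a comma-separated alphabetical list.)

Bombus, Cercopithecus, Lycaon, Papio

Tracing Bombus: it sits inside (Bombus,Papio).
Tracing Lycaon: it sits inside (Lycaon,Cercopithecus).
Tracing Cercopithecus: it sits inside (Lycaon,Cercopithecus).
The smallest clade enclosing all 3 is ((Lycaon,Cercopithecus),(Bombus,Papio)); the answer is its 4 terminal taxa in alphabetical order.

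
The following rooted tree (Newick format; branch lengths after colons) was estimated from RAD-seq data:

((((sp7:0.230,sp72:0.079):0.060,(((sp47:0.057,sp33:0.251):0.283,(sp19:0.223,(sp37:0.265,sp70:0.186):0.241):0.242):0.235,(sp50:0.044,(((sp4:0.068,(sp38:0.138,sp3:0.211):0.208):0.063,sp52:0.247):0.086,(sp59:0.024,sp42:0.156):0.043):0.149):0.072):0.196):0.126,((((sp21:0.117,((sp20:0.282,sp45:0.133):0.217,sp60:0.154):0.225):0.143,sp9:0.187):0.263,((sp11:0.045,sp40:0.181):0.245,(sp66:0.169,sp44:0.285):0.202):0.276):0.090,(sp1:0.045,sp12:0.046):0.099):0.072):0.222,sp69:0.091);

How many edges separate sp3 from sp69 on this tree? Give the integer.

10

The MRCA of sp3 and sp69 is the root of the tree.
From sp3 up to that node: 9 branches. From sp69 up to the same node: 1 branch. Total: 9 + 1 = 10.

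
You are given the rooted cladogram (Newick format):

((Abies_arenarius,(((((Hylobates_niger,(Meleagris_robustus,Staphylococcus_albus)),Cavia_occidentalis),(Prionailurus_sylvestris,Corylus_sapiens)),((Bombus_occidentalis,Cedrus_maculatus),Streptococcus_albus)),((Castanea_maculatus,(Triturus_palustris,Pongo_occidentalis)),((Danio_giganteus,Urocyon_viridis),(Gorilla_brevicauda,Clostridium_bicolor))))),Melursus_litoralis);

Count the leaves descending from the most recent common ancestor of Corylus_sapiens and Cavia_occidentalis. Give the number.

The MRCA of Corylus_sapiens and Cavia_occidentalis is the node subtending (((Hylobates_niger,(Meleagris_robustus,Staphylococcus_albus)),Cavia_occidentalis),(Prionailurus_sylvestris,Corylus_sapiens)).
That clade contains 6 terminal taxa: Cavia_occidentalis, Corylus_sapiens, Hylobates_niger, Meleagris_robustus, Prionailurus_sylvestris, Staphylococcus_albus.

6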